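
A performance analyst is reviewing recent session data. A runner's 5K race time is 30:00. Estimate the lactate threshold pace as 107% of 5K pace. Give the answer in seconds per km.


Total race time = 30*60 + 0 = 1800 seconds
5K pace = 1800 / 5 = 360.0 sec/km
LT pace = 360.0 * 1.07 = 385.2 sec/km

385.2 s/km


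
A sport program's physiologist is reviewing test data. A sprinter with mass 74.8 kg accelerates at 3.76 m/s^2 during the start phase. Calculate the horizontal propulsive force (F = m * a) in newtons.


F = m * a
= 74.8 * 3.76
= 281.25 N

281.25 N


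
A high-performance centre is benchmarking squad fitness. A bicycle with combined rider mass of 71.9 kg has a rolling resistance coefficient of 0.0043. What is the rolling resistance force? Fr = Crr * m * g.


Fr = 0.0043 * 71.9 * 9.81
= 0.30917 * 9.81
= 3.033 N

3.033 N


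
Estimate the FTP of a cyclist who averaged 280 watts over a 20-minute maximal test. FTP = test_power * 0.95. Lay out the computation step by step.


FTP = 280 * 0.95 = 266.0 W

266.0 W


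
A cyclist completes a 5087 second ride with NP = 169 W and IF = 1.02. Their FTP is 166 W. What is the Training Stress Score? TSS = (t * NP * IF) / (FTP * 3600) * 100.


t * NP * IF = 5087 * 169 * 1.02 = 876897.06
FTP * 3600 = 597600
TSS = (876897.06 / 597600) * 100 = 146.74

146.74 TSS


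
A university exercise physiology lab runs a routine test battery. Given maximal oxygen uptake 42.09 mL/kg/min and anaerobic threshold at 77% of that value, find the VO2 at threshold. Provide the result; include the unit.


Percentage as decimal = 0.77
VO2 at AT = 42.09 * 0.77 = 32.41 mL/kg/min

32.41 mL/kg/min


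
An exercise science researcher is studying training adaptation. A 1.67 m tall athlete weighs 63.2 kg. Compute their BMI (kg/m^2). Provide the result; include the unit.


height^2 = 2.7889 m^2
BMI = 63.2 / 2.7889 = 22.66 kg/m^2

22.66 kg/m^2


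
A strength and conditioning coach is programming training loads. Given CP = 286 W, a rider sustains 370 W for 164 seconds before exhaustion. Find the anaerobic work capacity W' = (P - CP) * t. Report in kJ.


Excess power = 370 - 286 = 84 W
Work above CP = 84 * 164 = 13776 J
W' = 13.776 kJ

13.776 kJ


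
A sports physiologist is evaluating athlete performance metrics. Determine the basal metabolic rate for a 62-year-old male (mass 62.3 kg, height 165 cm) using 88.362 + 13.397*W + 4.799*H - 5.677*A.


BMR = 88.362 + 13.397*62.3 + 4.799*165 - 5.677*62
= 1362.86 kcal/day

1362.86 kcal/day


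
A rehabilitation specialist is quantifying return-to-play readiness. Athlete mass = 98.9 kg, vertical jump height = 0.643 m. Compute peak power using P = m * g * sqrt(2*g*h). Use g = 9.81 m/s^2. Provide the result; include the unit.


sqrt(2 * 9.81 * 0.643) = sqrt(12.61566) = 3.551853 m/s
P = 98.9 * 9.81 * 3.551853
= 3446.04 W

3446.04 W


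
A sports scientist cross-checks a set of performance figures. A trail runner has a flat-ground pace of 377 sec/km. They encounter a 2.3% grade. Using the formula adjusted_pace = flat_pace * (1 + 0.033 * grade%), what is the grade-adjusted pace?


Grade factor = 1 + 0.033 * 2.3 = 1.0759
Adjusted = 377 * 1.0759 = 405.61 sec/km

405.61 s/km


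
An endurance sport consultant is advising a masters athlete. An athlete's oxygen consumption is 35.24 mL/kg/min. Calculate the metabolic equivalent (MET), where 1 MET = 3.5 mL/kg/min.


MET = VO2 / 3.5
= 35.24 / 3.5
= 10.07 METs

10.07 METs


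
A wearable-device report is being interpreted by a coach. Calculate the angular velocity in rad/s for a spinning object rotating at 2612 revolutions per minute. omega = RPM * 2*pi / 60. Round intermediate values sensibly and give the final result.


omega = RPM * 2*pi / 60
= 2612 * 6.28318531 / 60
= 273.528 rad/s

273.528 rad/s


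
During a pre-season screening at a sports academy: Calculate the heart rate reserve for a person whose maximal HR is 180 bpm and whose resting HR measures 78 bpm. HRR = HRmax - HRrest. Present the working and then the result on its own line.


HRmax = 180 bpm
HRrest = 78 bpm
HRR = 180 - 78 = 102 bpm

102 bpm


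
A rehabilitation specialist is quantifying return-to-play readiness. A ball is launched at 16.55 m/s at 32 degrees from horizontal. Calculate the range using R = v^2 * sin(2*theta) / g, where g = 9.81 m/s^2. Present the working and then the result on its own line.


sin(2 * 32) = sin(64) = 0.898794
v^2 = 16.55^2 = 273.9025
R = 273.9025 * 0.898794 / 9.81
= 25.095 m

25.095 m


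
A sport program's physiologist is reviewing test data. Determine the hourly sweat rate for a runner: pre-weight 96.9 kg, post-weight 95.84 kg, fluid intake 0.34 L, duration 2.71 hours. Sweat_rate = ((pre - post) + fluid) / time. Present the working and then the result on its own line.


Mass lost = 96.9 - 95.84 = 1.06 kg
Add fluid consumed: 1.06 + 0.34 = 1.4 L total sweat
Sweat rate = 1.4 / 2.71 = 0.517 L/h

0.517 L/h


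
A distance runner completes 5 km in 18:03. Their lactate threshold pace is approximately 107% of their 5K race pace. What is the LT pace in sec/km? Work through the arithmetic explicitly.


Convert to seconds: 18 min 3 s = 1083 s
Pace per km = 1083 / 5 = 216.6 s/km
LT pace = 216.6 * 1.07 = 231.76 s/km

231.76 s/km


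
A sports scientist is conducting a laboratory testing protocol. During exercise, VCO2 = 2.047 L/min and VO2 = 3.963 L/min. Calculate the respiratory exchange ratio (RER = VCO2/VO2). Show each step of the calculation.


RER = VCO2 / VO2
= 2.047 / 3.963
= 0.5165

0.5165


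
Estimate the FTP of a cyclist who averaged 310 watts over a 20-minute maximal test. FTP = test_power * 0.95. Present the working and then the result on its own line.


FTP = 310 * 0.95 = 294.5 W

294.5 W


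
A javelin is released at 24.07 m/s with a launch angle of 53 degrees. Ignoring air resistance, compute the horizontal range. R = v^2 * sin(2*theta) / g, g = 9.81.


Launch speed squared = 579.3649
sin(2 * 53 deg) = 0.961262
Range = 579.3649 * 0.961262 / 9.81
= 56.771 m

56.771 m


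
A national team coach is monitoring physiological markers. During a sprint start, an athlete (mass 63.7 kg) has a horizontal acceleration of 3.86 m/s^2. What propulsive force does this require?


Propulsive force = mass * acceleration
= 63.7 kg * 3.86 m/s^2
= 245.88 N

245.88 N


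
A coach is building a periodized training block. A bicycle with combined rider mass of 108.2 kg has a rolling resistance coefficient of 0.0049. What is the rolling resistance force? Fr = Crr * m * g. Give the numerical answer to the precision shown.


Fr = 0.0049 * 108.2 * 9.81
= 0.53018 * 9.81
= 5.201 N

5.201 N


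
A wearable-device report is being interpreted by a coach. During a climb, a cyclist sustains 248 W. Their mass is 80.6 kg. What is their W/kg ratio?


Power-to-weight = 248 W / 80.6 kg
= 3.077 W/kg

3.077 W/kg


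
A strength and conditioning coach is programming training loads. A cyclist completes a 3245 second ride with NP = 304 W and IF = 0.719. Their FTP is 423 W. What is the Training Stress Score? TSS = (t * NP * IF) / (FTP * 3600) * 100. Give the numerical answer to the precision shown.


t * NP * IF = 3245 * 304 * 0.719 = 709279.12
FTP * 3600 = 1522800
TSS = (709279.12 / 1522800) * 100 = 46.58

46.58 TSS


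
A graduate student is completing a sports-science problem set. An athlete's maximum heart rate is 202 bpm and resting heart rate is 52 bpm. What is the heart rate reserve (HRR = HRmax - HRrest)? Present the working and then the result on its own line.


HRR = HRmax - HRrest
= 202 - 52
= 150 bpm

150 bpm


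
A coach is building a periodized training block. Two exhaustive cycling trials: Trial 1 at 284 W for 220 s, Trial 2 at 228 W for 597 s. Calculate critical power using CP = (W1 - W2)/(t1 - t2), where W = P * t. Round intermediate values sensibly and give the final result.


W1 = 284 * 220 = 62480 J
W2 = 228 * 597 = 136116 J
CP = (62480 - 136116) / (220 - 597)
= -73636 / -377
= 195.32 W

195.32 W


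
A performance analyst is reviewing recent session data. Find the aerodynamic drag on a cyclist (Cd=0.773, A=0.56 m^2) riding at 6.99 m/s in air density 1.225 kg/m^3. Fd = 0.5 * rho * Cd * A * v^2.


Fd = 0.5 * 1.225 * 0.773 * 0.56 * 6.99^2
= 0.5 * 1.225 * 0.773 * 0.56 * 48.8601
= 12.955 N

12.955 N


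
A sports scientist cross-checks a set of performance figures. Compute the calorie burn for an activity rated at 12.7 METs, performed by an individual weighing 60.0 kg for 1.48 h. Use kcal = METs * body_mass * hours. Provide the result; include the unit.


Product of METs and mass = 12.7 * 60.0 = 762.0
Total kcal = 762.0 * 1.48 = 1127.76 kcal

1127.76 kcal


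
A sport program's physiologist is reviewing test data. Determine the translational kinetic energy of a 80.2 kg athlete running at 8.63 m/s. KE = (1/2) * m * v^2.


KE = 0.5 * m * v^2
= 0.5 * 80.2 * 8.63^2
= 0.5 * 80.2 * 74.4769
= 2986.52 J

2986.52 J


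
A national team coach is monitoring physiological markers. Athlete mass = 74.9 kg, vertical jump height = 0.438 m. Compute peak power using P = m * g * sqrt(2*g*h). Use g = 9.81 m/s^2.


sqrt(2 * 9.81 * 0.438) = sqrt(8.59356) = 2.931477 m/s
P = 74.9 * 9.81 * 2.931477
= 2153.96 W

2153.96 W


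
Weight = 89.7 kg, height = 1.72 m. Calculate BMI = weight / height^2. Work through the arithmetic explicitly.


height^2 = 1.72^2 = 2.9584
BMI = 89.7 / 2.9584 = 30.32 kg/m^2

30.32 kg/m^2


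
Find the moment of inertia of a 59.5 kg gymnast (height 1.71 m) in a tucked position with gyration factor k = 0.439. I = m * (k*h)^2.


Radius of gyration = 0.439 * 1.71 = 0.75069 m
I = 59.5 * 0.75069^2
= 59.5 * 0.563535
= 33.53 kg*m^2

33.53 kg*m^2


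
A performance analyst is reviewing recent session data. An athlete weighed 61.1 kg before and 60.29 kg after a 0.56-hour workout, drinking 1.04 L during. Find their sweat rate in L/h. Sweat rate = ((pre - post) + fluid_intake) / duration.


Body mass change = 0.81 kg
Total sweat loss = 0.81 + 1.04 = 1.85 L
Rate = 1.85 / 0.56 = 3.304 L/h

3.304 L/h


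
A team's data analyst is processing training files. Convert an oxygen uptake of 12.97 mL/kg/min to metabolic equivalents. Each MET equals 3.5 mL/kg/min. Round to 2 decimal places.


One MET = 3.5 mL/kg/min
Number of METs = 12.97 / 3.5
= 3.71 METs

3.71 METs


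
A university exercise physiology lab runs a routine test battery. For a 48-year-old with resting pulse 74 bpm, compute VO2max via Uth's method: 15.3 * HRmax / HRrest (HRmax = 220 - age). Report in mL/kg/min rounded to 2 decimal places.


Step 1: HRmax = 220 - 48 = 172 bpm
Step 2: Ratio = 172 / 74 = 2.3243
Step 3: VO2max = 15.3 * 2.3243 = 35.56 mL/kg/min

35.56 mL/kg/min


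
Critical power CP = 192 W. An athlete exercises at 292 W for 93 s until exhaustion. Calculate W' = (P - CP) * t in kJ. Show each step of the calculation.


P - CP = 292 - 192 = 100 W
W' = 100 * 93 = 9300 J
= 9300 / 1000 = 9.3 kJ

9.3 kJ


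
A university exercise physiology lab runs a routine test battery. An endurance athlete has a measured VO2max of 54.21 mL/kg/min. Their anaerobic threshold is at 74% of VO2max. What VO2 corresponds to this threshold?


Anaerobic threshold VO2 = VO2max * 74%
= 54.21 * 0.74
= 40.12 mL/kg/min

40.12 mL/kg/min


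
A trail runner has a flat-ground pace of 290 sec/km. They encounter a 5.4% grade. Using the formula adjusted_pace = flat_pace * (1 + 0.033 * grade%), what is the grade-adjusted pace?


Grade factor = 1 + 0.033 * 5.4 = 1.1782
Adjusted = 290 * 1.1782 = 341.68 sec/km

341.68 s/km


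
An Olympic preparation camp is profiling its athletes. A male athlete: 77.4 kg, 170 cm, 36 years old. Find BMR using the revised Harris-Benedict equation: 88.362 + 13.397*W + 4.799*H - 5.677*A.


Intercept = 88.362
Weight contribution = 13.397 * 77.4 = 1036.9278
Height contribution = 4.799 * 170 = 815.83
Age contribution = 5.677 * 36 = 204.372
BMR = 88.362 + 1036.9278 + 815.83 - 204.372
= 1736.75 kcal/day

1736.75 kcal/day


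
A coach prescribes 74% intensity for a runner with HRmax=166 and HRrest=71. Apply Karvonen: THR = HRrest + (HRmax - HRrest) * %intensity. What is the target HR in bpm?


Heart rate reserve = 166 - 71 = 95
Intensity fraction = 74 / 100 = 0.74
THR = 71 + 95 * 0.74 = 141.3 bpm

141.3 bpm


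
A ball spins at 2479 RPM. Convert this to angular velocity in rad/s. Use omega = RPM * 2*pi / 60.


omega = 2479 * 2 * pi / 60
= 2479 * 6.28318531 / 60
= 15576.016 / 60
= 259.6 rad/s

259.6 rad/s


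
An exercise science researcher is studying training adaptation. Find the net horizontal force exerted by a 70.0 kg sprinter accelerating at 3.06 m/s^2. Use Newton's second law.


Newton's second law: F = m * a
F = 70.0 * 3.06 = 214.2 N

214.2 N


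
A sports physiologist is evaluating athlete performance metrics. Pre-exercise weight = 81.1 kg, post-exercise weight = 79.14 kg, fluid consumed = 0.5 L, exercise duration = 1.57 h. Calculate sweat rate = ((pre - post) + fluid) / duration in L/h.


Weight loss = 81.1 - 79.14 = 1.96 kg (approx L)
Total sweat = 1.96 + 0.5 = 2.46 L
Sweat rate = 2.46 / 1.57 = 1.567 L/h

1.567 L/h


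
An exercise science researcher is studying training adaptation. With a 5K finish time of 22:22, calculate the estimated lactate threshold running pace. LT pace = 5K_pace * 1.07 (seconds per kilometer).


Race duration = 1342 s for 5 km
Average pace = 1342 / 5 = 268.4 s/km
LT pace = 268.4 * 1.07
= 287.19 s/km

287.19 s/km


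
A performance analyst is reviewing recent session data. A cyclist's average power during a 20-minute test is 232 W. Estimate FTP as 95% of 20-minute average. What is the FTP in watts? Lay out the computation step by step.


FTP = 20-min power * 0.95
= 232 * 0.95
= 220.4 W

220.4 W


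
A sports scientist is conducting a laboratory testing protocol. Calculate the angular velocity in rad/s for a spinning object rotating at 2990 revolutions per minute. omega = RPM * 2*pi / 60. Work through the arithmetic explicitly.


omega = RPM * 2*pi / 60
= 2990 * 6.28318531 / 60
= 313.112 rad/s

313.112 rad/s


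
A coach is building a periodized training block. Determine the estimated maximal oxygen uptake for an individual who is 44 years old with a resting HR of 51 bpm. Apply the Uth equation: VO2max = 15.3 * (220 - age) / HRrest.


HRmax = 220 - 44 = 176
VO2max = 15.3 * (176 / 51)
= 15.3 * 3.451
= 52.8 mL/kg/min

52.8 mL/kg/min


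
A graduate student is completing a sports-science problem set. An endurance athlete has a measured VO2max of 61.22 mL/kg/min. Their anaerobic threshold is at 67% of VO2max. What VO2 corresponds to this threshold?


Anaerobic threshold VO2 = VO2max * 67%
= 61.22 * 0.67
= 41.02 mL/kg/min

41.02 mL/kg/min


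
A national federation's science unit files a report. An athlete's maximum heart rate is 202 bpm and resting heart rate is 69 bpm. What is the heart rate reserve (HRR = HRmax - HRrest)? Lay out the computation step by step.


HRR = HRmax - HRrest
= 202 - 69
= 133 bpm

133 bpm


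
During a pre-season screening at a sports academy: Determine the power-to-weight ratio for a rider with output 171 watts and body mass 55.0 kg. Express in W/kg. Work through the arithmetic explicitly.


P/W = 171 / 55.0 = 3.109 W/kg

3.109 W/kg


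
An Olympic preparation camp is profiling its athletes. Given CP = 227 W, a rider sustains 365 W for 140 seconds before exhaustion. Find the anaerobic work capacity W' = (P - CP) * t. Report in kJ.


Excess power = 365 - 227 = 138 W
Work above CP = 138 * 140 = 19320 J
W' = 19.32 kJ

19.32 kJ


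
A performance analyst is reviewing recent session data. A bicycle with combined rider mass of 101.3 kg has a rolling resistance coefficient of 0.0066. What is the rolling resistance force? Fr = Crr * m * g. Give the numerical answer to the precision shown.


Fr = 0.0066 * 101.3 * 9.81
= 0.66858 * 9.81
= 6.559 N

6.559 N


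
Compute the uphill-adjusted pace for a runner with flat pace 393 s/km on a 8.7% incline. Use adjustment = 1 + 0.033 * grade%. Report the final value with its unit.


Adjustment factor = 1 + 0.033 * 8.7 = 1.2871
Grade-adjusted pace = 393 * 1.2871 = 505.83 s/km

505.83 s/km


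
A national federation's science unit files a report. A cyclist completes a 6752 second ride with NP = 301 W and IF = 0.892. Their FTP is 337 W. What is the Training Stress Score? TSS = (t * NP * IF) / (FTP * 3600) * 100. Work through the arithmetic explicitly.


t * NP * IF = 6752 * 301 * 0.892 = 1812857.984
FTP * 3600 = 1213200
TSS = (1812857.984 / 1213200) * 100 = 149.43

149.43 TSS


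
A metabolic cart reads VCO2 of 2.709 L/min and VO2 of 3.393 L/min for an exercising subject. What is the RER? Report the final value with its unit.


RER = VCO2 / VO2 = 2.709 / 3.393 = 0.7984

0.7984


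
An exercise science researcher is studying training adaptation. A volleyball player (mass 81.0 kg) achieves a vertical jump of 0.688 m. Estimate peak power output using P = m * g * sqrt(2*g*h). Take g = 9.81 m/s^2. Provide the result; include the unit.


2 * g * h = 2 * 9.81 * 0.688 = 13.49856
sqrt(13.49856) = 3.674039 m/s
P = 81.0 * 9.81 * 3.674039 = 2919.43 W

2919.43 W


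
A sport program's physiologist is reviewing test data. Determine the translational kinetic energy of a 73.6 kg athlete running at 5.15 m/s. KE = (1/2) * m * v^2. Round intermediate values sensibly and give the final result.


KE = 0.5 * m * v^2
= 0.5 * 73.6 * 5.15^2
= 0.5 * 73.6 * 26.5225
= 976.03 J

976.03 J


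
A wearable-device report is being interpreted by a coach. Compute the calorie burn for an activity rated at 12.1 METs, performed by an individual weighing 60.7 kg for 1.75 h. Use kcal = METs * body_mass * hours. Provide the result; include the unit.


Product of METs and mass = 12.1 * 60.7 = 734.47
Total kcal = 734.47 * 1.75 = 1285.32 kcal

1285.32 kcal


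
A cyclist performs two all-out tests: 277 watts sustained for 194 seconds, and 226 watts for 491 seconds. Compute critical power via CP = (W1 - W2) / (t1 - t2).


W1 = P1 * t1 = 277 * 194 = 53738 J
W2 = P2 * t2 = 226 * 491 = 110966 J
CP = (53738 - 110966) / (194 - 491)
= 192.69 W

192.69 W


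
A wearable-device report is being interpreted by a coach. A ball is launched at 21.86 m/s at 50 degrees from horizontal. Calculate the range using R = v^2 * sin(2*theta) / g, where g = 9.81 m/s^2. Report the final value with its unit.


sin(2 * 50) = sin(100) = 0.984808
v^2 = 21.86^2 = 477.8596
R = 477.8596 * 0.984808 / 9.81
= 47.971 m

47.971 m


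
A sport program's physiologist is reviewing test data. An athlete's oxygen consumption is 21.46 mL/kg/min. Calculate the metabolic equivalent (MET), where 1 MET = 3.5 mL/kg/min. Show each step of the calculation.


MET = VO2 / 3.5
= 21.46 / 3.5
= 6.13 METs

6.13 METs


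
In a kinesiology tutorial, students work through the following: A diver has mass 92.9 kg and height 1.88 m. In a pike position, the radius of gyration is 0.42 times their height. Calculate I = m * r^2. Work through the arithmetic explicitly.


r = 0.42 * 1.88 = 0.7896 m
I = m * r^2 = 92.9 * 0.623468 = 57.92 kg*m^2

57.92 kg*m^2


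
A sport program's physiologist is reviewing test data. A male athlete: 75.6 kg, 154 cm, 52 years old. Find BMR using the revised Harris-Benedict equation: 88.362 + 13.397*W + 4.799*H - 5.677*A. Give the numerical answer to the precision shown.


Intercept = 88.362
Weight contribution = 13.397 * 75.6 = 1012.8132
Height contribution = 4.799 * 154 = 739.046
Age contribution = 5.677 * 52 = 295.204
BMR = 88.362 + 1012.8132 + 739.046 - 295.204
= 1545.02 kcal/day

1545.02 kcal/day


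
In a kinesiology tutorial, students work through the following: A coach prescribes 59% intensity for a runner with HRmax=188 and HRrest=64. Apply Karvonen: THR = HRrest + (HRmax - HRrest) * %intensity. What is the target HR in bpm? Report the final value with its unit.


Heart rate reserve = 188 - 64 = 124
Intensity fraction = 59 / 100 = 0.59
THR = 64 + 124 * 0.59 = 137.16 bpm

137.16 bpm


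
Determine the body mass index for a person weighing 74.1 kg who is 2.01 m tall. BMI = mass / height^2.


BMI = mass / height^2
= 74.1 / 2.01^2
= 74.1 / 4.0401
= 18.34 kg/m^2

18.34 kg/m^2


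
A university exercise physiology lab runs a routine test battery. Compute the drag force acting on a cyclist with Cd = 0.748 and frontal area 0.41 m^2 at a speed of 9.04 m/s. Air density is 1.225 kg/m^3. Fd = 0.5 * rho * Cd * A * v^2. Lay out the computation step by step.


Step 1: v^2 = 81.7216
Step 2: Fd = 0.5 * 1.225 * 0.748 * 0.41 * 81.7216
= 15.351 N

15.351 N


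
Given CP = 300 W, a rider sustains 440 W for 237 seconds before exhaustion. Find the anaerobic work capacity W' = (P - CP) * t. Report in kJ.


Excess power = 440 - 300 = 140 W
Work above CP = 140 * 237 = 33180 J
W' = 33.18 kJ

33.18 kJ


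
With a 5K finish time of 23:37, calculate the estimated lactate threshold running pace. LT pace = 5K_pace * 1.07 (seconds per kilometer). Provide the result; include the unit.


Race duration = 1417 s for 5 km
Average pace = 1417 / 5 = 283.4 s/km
LT pace = 283.4 * 1.07
= 303.24 s/km

303.24 s/km


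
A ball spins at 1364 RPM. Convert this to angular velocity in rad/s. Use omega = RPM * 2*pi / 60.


omega = 1364 * 2 * pi / 60
= 1364 * 6.28318531 / 60
= 8570.265 / 60
= 142.838 rad/s

142.838 rad/s


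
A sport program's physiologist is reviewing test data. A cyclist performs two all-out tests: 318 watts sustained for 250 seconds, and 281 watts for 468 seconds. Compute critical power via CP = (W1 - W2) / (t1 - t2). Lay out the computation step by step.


W1 = P1 * t1 = 318 * 250 = 79500 J
W2 = P2 * t2 = 281 * 468 = 131508 J
CP = (79500 - 131508) / (250 - 468)
= 238.57 W

238.57 W


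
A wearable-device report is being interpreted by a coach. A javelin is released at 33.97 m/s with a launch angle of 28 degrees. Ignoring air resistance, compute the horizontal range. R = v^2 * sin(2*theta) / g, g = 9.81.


Launch speed squared = 1153.9609
sin(2 * 28 deg) = 0.829038
Range = 1153.9609 * 0.829038 / 9.81
= 97.521 m

97.521 m


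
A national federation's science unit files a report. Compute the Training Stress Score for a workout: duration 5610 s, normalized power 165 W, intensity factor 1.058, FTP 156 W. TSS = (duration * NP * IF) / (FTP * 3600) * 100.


Product = 5610 * 165 * 1.058 = 979337.7
Base = 156 * 3600 = 561600
TSS = 979337.7 / 561600 * 100 = 174.38

174.38 TSS


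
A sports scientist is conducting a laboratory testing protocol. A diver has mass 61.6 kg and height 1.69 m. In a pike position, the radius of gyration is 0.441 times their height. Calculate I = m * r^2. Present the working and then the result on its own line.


r = 0.441 * 1.69 = 0.74529 m
I = m * r^2 = 61.6 * 0.555457 = 34.216 kg*m^2

34.216 kg*m^2


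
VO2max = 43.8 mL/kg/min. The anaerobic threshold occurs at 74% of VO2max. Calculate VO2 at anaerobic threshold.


AT fraction = 74 / 100 = 0.74
AT VO2 = 43.8 * 0.74
= 32.41 mL/kg/min

32.41 mL/kg/min


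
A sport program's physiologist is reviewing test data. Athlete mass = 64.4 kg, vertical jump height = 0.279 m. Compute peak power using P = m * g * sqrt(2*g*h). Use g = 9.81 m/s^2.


sqrt(2 * 9.81 * 0.279) = sqrt(5.47398) = 2.339654 m/s
P = 64.4 * 9.81 * 2.339654
= 1478.11 W

1478.11 W


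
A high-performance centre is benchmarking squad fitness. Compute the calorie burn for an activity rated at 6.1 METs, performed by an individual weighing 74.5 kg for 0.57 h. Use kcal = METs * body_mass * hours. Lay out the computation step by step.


Product of METs and mass = 6.1 * 74.5 = 454.45
Total kcal = 454.45 * 0.57 = 259.04 kcal

259.04 kcal


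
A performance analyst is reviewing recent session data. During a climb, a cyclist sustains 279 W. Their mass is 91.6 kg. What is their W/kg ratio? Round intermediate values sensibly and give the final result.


Power-to-weight = 279 W / 91.6 kg
= 3.046 W/kg

3.046 W/kg


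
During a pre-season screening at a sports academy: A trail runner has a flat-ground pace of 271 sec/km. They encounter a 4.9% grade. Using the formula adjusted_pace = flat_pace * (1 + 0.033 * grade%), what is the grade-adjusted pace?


Grade factor = 1 + 0.033 * 4.9 = 1.1617
Adjusted = 271 * 1.1617 = 314.82 sec/km

314.82 s/km


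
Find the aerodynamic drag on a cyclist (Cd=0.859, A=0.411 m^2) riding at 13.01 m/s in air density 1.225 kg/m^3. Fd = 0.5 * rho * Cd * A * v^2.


Fd = 0.5 * 1.225 * 0.859 * 0.411 * 13.01^2
= 0.5 * 1.225 * 0.859 * 0.411 * 169.2601
= 36.601 N

36.601 N


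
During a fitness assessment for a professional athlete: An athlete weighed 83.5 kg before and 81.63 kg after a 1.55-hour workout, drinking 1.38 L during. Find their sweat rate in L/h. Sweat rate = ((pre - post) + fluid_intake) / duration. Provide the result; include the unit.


Body mass change = 1.87 kg
Total sweat loss = 1.87 + 1.38 = 3.25 L
Rate = 3.25 / 1.55 = 2.097 L/h

2.097 L/h


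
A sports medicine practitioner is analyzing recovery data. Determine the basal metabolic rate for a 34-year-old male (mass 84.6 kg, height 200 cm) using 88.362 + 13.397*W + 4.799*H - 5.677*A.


BMR = 88.362 + 13.397*84.6 + 4.799*200 - 5.677*34
= 1988.53 kcal/day

1988.53 kcal/day


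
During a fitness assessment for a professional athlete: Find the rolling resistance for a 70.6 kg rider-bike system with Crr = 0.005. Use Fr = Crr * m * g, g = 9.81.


m * g = 70.6 * 9.81 = 692.586 N
Fr = 0.005 * 692.586 = 3.463 N

3.463 N


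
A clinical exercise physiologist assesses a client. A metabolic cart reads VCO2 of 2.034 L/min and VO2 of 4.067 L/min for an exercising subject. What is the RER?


RER = VCO2 / VO2 = 2.034 / 4.067 = 0.5001

0.5001


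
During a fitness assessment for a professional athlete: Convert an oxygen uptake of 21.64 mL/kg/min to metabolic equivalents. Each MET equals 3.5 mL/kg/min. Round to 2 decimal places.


One MET = 3.5 mL/kg/min
Number of METs = 21.64 / 3.5
= 6.18 METs

6.18 METs


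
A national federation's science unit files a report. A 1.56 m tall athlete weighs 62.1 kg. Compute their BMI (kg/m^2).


height^2 = 2.4336 m^2
BMI = 62.1 / 2.4336 = 25.52 kg/m^2

25.52 kg/m^2


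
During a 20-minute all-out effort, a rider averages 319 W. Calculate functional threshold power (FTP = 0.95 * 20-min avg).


FTP = 0.95 * 319
= 303.05 W

303.05 W


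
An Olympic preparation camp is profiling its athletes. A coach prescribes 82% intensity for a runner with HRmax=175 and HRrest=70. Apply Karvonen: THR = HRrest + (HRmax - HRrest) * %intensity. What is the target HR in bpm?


Heart rate reserve = 175 - 70 = 105
Intensity fraction = 82 / 100 = 0.82
THR = 70 + 105 * 0.82 = 156.1 bpm

156.1 bpm


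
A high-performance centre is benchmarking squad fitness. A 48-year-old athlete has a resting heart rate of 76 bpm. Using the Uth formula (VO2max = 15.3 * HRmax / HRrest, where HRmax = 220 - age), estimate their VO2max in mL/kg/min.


HRmax = 220 - 48 = 172 bpm
Ratio = HRmax / HRrest = 172 / 76 = 2.2632
VO2max = 15.3 * 2.2632 = 34.63 mL/kg/min

34.63 mL/kg/min


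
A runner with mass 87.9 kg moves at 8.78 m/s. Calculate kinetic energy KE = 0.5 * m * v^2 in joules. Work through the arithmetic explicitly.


v^2 = 8.78^2 = 77.0884
KE = 0.5 * 87.9 * 77.0884
= 3388.04 J

3388.04 J


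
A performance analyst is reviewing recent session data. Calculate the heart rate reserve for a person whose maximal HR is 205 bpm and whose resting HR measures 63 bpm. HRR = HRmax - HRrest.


HRmax = 205 bpm
HRrest = 63 bpm
HRR = 205 - 63 = 142 bpm

142 bpm


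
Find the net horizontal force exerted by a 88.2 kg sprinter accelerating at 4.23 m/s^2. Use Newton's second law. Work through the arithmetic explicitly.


Newton's second law: F = m * a
F = 88.2 * 4.23 = 373.09 N

373.09 N


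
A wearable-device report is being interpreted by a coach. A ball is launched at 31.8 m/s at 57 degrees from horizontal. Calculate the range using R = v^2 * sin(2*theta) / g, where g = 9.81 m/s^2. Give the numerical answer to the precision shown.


sin(2 * 57) = sin(114) = 0.913545
v^2 = 31.8^2 = 1011.24
R = 1011.24 * 0.913545 / 9.81
= 94.171 m

94.171 m


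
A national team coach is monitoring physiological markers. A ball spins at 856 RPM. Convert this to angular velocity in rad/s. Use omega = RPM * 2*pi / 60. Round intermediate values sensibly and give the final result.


omega = 856 * 2 * pi / 60
= 856 * 6.28318531 / 60
= 5378.407 / 60
= 89.64 rad/s

89.64 rad/s


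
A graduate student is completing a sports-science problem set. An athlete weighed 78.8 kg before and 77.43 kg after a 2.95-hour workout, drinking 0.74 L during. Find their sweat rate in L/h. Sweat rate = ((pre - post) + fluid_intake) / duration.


Body mass change = 1.37 kg
Total sweat loss = 1.37 + 0.74 = 2.11 L
Rate = 2.11 / 2.95 = 0.715 L/h

0.715 L/h


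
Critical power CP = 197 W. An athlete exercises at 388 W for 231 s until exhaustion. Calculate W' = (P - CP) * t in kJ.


P - CP = 388 - 197 = 191 W
W' = 191 * 231 = 44121 J
= 44121 / 1000 = 44.121 kJ

44.121 kJ


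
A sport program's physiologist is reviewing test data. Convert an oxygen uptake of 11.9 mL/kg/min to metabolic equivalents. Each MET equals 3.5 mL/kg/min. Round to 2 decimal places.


One MET = 3.5 mL/kg/min
Number of METs = 11.9 / 3.5
= 3.4 METs

3.4 METs


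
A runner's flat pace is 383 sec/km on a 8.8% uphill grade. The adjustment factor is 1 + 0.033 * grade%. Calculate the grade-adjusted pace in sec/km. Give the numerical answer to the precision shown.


Factor = 1 + 0.033 * 8.8 = 1.2904
Adjusted pace = 383 * 1.2904
= 494.22 sec/km

494.22 s/km


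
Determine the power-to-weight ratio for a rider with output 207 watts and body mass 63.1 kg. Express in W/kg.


P/W = 207 / 63.1 = 3.281 W/kg

3.281 W/kg


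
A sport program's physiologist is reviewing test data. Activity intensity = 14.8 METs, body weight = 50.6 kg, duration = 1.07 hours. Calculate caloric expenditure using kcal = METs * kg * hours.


kcal = 14.8 * 50.6 * 1.07
= 748.88 * 1.07
= 801.3 kcal

801.3 kcal


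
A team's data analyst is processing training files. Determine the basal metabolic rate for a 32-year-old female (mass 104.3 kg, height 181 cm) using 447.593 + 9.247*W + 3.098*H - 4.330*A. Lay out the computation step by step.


BMR = 447.593 + 9.247*104.3 + 3.098*181 - 4.330*32
= 1834.23 kcal/day

1834.23 kcal/day


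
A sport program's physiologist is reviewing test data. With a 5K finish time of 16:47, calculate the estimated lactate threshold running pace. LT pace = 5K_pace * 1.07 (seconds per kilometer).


Race duration = 1007 s for 5 km
Average pace = 1007 / 5 = 201.4 s/km
LT pace = 201.4 * 1.07
= 215.5 s/km

215.5 s/km


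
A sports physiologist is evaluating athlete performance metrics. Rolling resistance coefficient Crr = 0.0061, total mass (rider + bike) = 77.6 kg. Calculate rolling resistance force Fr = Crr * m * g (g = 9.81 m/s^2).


Fr = Crr * m * g
= 0.0061 * 77.6 * 9.81
= 4.644 N

4.644 N


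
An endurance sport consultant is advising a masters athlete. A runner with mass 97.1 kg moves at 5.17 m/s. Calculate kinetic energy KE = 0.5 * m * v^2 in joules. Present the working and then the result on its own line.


v^2 = 5.17^2 = 26.7289
KE = 0.5 * 97.1 * 26.7289
= 1297.69 J

1297.69 J


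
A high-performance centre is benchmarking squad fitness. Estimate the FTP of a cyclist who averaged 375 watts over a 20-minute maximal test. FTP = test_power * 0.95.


FTP = 375 * 0.95 = 356.25 W

356.25 W


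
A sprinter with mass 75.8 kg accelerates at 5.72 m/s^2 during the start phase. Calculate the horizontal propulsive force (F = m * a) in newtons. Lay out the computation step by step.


F = m * a
= 75.8 * 5.72
= 433.58 N

433.58 N


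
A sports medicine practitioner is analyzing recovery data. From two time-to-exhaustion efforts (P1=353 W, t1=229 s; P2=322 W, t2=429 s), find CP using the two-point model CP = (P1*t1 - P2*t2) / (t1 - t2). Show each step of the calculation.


Work in trial 1 = 80837 J
Work in trial 2 = 138138 J
Delta work = -57301 J
Delta time = -200 s
CP = -57301 / -200 = 286.51 W

286.51 W


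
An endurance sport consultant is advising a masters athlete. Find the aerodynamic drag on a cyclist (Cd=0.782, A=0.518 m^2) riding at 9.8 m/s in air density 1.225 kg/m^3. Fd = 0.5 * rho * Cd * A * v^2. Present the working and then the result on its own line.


Fd = 0.5 * 1.225 * 0.782 * 0.518 * 9.8^2
= 0.5 * 1.225 * 0.782 * 0.518 * 96.04
= 23.828 N

23.828 N


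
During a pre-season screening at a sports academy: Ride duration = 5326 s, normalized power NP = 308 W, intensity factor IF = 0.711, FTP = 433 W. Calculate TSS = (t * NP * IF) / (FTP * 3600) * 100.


Numerator = 5326 * 308 * 0.711 = 1166330.088
Denominator = 433 * 3600 = 1558800
TSS = 1166330.088 / 1558800 * 100
= 74.82

74.82 TSS


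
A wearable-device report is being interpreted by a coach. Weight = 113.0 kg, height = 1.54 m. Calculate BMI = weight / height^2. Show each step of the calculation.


height^2 = 1.54^2 = 2.3716
BMI = 113.0 / 2.3716 = 47.65 kg/m^2

47.65 kg/m^2


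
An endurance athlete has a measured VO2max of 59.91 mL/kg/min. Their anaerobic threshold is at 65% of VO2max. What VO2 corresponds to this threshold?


Anaerobic threshold VO2 = VO2max * 65%
= 59.91 * 0.65
= 38.94 mL/kg/min

38.94 mL/kg/min


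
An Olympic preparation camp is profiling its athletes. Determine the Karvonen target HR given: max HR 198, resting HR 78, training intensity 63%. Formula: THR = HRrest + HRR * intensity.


HRR = HRmax - HRrest = 198 - 78 = 120
THR = 78 + 120 * 0.63
= 153.6 bpm

153.6 bpm


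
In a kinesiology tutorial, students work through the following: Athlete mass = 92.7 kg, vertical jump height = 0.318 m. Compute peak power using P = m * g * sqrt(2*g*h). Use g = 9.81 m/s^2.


sqrt(2 * 9.81 * 0.318) = sqrt(6.23916) = 2.497831 m/s
P = 92.7 * 9.81 * 2.497831
= 2271.5 W

2271.5 W


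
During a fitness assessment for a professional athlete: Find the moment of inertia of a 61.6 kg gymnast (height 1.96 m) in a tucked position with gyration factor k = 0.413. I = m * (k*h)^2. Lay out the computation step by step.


Radius of gyration = 0.413 * 1.96 = 0.80948 m
I = 61.6 * 0.80948^2
= 61.6 * 0.655258
= 40.364 kg*m^2

40.364 kg*m^2


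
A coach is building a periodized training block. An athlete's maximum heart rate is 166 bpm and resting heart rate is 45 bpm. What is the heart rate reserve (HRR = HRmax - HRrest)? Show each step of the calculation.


HRR = HRmax - HRrest
= 166 - 45
= 121 bpm

121 bpm


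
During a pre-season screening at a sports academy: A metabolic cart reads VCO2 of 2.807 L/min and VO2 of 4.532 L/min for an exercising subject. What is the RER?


RER = VCO2 / VO2 = 2.807 / 4.532 = 0.6194

0.6194


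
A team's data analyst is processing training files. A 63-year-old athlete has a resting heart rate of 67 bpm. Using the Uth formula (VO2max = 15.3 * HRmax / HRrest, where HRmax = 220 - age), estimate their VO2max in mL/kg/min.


HRmax = 220 - 63 = 157 bpm
Ratio = HRmax / HRrest = 157 / 67 = 2.3433
VO2max = 15.3 * 2.3433 = 35.85 mL/kg/min

35.85 mL/kg/min


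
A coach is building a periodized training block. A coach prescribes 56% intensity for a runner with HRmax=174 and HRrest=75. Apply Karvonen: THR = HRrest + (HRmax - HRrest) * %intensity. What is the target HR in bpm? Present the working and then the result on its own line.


Heart rate reserve = 174 - 75 = 99
Intensity fraction = 56 / 100 = 0.56
THR = 75 + 99 * 0.56 = 130.44 bpm

130.44 bpm


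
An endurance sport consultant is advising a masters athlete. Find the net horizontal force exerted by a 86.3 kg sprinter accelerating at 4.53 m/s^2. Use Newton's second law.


Newton's second law: F = m * a
F = 86.3 * 4.53 = 390.94 N

390.94 N


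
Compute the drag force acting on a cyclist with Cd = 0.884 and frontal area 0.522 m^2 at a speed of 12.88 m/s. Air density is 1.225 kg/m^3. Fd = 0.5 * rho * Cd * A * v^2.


Step 1: v^2 = 165.8944
Step 2: Fd = 0.5 * 1.225 * 0.884 * 0.522 * 165.8944
= 46.888 N

46.888 N


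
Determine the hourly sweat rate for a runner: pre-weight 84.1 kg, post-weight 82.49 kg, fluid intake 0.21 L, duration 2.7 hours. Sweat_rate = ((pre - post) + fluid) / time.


Mass lost = 84.1 - 82.49 = 1.61 kg
Add fluid consumed: 1.61 + 0.21 = 1.82 L total sweat
Sweat rate = 1.82 / 2.7 = 0.674 L/h

0.674 L/h


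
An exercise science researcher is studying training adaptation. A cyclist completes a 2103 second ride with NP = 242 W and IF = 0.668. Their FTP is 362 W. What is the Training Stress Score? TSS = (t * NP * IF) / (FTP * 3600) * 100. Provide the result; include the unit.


t * NP * IF = 2103 * 242 * 0.668 = 339962.568
FTP * 3600 = 1303200
TSS = (339962.568 / 1303200) * 100 = 26.09

26.09 TSS


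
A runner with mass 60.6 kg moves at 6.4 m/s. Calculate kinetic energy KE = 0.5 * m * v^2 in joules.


v^2 = 6.4^2 = 40.96
KE = 0.5 * 60.6 * 40.96
= 1241.09 J

1241.09 J


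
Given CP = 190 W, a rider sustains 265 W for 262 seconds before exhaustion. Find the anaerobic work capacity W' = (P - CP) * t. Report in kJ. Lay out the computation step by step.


Excess power = 265 - 190 = 75 W
Work above CP = 75 * 262 = 19650 J
W' = 19.65 kJ

19.65 kJ


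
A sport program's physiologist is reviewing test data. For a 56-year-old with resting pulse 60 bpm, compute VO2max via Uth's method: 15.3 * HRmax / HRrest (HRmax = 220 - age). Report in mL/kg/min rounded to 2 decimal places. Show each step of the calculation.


Step 1: HRmax = 220 - 56 = 164 bpm
Step 2: Ratio = 164 / 60 = 2.7333
Step 3: VO2max = 15.3 * 2.7333 = 41.82 mL/kg/min

41.82 mL/kg/min


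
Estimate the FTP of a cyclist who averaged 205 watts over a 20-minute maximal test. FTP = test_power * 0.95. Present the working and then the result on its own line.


FTP = 205 * 0.95 = 194.75 W

194.75 W


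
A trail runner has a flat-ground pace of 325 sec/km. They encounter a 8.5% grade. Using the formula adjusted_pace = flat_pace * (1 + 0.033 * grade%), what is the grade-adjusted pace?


Grade factor = 1 + 0.033 * 8.5 = 1.2805
Adjusted = 325 * 1.2805 = 416.16 sec/km

416.16 s/km


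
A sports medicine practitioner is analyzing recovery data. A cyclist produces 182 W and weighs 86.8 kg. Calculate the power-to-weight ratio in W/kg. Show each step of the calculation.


P/W = power / mass
= 182 / 86.8
= 2.097 W/kg

2.097 W/kg


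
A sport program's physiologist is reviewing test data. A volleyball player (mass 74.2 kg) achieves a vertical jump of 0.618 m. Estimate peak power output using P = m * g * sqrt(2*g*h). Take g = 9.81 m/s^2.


2 * g * h = 2 * 9.81 * 0.618 = 12.12516
sqrt(12.12516) = 3.48212 m/s
P = 74.2 * 9.81 * 3.48212 = 2534.64 W

2534.64 W


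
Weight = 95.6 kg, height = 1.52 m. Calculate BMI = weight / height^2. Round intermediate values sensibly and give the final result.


height^2 = 1.52^2 = 2.3104
BMI = 95.6 / 2.3104 = 41.38 kg/m^2

41.38 kg/m^2


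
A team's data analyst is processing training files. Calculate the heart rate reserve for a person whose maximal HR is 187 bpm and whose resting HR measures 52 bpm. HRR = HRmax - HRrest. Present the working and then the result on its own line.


HRmax = 187 bpm
HRrest = 52 bpm
HRR = 187 - 52 = 135 bpm

135 bpm


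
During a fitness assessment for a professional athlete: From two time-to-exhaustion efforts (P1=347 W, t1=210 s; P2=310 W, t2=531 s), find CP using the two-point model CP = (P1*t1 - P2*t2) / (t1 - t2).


Work in trial 1 = 72870 J
Work in trial 2 = 164610 J
Delta work = -91740 J
Delta time = -321 s
CP = -91740 / -321 = 285.79 W

285.79 W


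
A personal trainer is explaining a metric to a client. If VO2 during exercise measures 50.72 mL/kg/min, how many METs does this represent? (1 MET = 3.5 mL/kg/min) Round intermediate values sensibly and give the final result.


METs = VO2 / 3.5 = 50.72 / 3.5 = 14.49

14.49 METs
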